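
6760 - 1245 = 5515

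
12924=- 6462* ( -2)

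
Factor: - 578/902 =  - 11^(-1) * 17^2 * 41^ (  -  1) = - 289/451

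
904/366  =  2 + 86/183=2.47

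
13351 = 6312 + 7039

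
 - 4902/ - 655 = 4902/655= 7.48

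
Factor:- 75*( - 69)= 5175=3^2* 5^2 *23^1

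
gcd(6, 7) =1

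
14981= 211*71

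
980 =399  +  581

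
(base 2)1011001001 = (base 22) 1A9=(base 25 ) 13d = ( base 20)1fd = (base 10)713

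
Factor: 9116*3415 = 31131140 = 2^2*5^1*43^1*53^1 * 683^1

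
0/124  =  0  =  0.00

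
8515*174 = 1481610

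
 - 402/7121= - 402/7121 = -0.06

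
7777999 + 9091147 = 16869146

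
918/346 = 2 + 113/173=2.65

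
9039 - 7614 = 1425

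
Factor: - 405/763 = -3^4*5^1*7^( - 1 )*109^(-1) 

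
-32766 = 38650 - 71416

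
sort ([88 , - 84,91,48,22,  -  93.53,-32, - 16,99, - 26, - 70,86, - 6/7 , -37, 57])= [-93.53, - 84 , - 70, - 37, - 32,-26, - 16 , - 6/7,  22, 48,  57, 86, 88, 91, 99]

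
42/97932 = 7/16322 = 0.00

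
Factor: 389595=3^1*5^1*19^1*1367^1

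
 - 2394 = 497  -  2891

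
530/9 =530/9 = 58.89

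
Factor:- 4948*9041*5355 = -239555218140  =  - 2^2*3^2*5^1 * 7^1* 17^1*1237^1*9041^1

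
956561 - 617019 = 339542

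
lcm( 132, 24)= 264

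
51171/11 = 51171/11 = 4651.91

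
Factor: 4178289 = 3^1*1392763^1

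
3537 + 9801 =13338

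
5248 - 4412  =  836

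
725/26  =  27+23/26  =  27.88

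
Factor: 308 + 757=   1065 = 3^1*5^1*71^1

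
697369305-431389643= 265979662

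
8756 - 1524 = 7232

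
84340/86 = 980 + 30/43 = 980.70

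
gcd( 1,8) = 1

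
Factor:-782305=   -  5^1*97^1*1613^1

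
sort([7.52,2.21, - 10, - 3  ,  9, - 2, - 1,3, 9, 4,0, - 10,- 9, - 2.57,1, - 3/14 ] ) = [ - 10, - 10, - 9,-3, - 2.57,-2, - 1, - 3/14, 0, 1,2.21, 3, 4,7.52, 9,  9]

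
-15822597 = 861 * ( - 18377)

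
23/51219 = 23/51219  =  0.00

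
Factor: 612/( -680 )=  - 2^( - 1 )*3^2*5^( - 1 ) = -9/10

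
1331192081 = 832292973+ 498899108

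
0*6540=0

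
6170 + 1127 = 7297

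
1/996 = 1/996 = 0.00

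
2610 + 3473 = 6083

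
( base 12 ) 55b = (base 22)1DL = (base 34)N9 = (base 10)791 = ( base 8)1427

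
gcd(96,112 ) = 16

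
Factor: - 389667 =-3^1*193^1 * 673^1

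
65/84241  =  65/84241= 0.00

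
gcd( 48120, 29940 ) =60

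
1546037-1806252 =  - 260215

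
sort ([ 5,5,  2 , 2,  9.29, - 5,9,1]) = [ - 5,1,2,2,5,5, 9,9.29 ]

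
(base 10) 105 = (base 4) 1221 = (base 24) 49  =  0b1101001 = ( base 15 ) 70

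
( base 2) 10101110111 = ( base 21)33D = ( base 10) 1399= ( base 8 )2567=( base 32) 1bn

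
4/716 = 1/179 = 0.01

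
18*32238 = 580284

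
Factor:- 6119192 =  - 2^3*764899^1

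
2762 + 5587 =8349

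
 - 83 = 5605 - 5688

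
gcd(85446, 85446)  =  85446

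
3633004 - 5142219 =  - 1509215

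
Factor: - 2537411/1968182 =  - 2^(-1)*109^1*23279^1*984091^( - 1 )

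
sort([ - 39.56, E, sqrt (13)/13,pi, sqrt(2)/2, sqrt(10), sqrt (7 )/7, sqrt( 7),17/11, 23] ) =[ - 39.56, sqrt(13)/13,sqrt (7 ) /7,sqrt( 2)/2,17/11, sqrt(7 ), E, pi, sqrt (10),23 ]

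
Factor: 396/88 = 9/2 = 2^( - 1)*3^2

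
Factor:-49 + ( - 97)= - 2^1*73^1 = - 146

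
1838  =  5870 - 4032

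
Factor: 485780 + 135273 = 621053  =  19^1*32687^1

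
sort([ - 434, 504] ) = [ - 434, 504 ]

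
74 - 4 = 70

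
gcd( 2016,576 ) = 288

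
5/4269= 5/4269 = 0.00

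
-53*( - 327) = 17331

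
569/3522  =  569/3522 = 0.16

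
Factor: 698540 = 2^2*5^1 * 53^1*659^1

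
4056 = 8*507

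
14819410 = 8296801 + 6522609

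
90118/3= 30039 + 1/3 =30039.33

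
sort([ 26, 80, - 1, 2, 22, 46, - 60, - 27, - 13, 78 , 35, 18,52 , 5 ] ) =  [  -  60, - 27, - 13, - 1, 2, 5, 18, 22,26, 35,46,52,78, 80] 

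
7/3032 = 7/3032= 0.00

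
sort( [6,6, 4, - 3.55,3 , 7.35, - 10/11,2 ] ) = [-3.55,-10/11,2,3,4,  6, 6,7.35 ] 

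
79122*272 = 21521184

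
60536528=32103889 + 28432639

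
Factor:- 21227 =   -  21227^1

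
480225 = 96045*5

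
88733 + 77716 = 166449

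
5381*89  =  478909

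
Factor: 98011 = 98011^1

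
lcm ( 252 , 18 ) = 252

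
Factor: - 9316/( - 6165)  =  2^2*3^ ( - 2)* 5^(-1 )*17^1=   68/45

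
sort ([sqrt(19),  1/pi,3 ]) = [ 1/pi, 3,sqrt( 19 )]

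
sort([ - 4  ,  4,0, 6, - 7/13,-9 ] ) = [ -9,-4, - 7/13,0,4 , 6]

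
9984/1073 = 9984/1073 = 9.30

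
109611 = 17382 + 92229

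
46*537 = 24702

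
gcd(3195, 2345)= 5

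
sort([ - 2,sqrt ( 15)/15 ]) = [ - 2,  sqrt ( 15 )/15]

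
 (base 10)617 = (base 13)386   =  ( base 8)1151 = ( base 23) 13j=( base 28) M1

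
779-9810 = -9031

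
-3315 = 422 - 3737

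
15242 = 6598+8644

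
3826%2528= 1298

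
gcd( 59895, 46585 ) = 6655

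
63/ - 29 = - 63/29 = - 2.17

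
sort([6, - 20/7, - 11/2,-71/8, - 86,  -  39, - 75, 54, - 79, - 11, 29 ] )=[ - 86, - 79,-75, - 39,-11,-71/8, - 11/2 , -20/7, 6,29 , 54] 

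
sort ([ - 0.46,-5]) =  [ - 5, - 0.46]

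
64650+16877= 81527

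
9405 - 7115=2290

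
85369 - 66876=18493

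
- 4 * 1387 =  - 5548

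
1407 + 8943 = 10350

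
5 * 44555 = 222775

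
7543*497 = 3748871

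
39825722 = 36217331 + 3608391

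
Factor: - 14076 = -2^2*3^2*17^1*23^1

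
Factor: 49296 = 2^4*3^1*13^1*79^1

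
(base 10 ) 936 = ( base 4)32220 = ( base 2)1110101000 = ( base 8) 1650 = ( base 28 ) 15C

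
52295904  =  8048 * 6498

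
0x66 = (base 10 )102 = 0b1100110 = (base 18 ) 5C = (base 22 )4e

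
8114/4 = 2028+1/2=2028.50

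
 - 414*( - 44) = 18216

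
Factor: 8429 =8429^1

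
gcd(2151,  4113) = 9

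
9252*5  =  46260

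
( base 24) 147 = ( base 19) 1GE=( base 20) 1dj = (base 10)679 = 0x2A7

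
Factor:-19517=  -  29^1 *673^1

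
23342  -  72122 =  - 48780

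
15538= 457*34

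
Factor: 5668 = 2^2 * 13^1*109^1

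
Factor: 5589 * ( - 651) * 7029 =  - 3^8*7^1 * 11^1*23^1 * 31^1*71^1  =  -25574587731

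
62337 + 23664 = 86001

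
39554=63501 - 23947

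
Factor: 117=3^2*13^1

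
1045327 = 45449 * 23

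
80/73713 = 80/73713 = 0.00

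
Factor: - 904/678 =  - 2^2 *3^( - 1 ) = - 4/3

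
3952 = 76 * 52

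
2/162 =1/81= 0.01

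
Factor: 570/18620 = 3/98=   2^( - 1 )*3^1*7^ ( - 2)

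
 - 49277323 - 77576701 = -126854024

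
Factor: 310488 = 2^3 *3^1*17^1*761^1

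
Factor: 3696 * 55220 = 2^6 * 3^1*5^1*7^1*11^2*251^1  =  204093120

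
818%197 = 30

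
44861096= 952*47123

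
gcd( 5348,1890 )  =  14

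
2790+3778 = 6568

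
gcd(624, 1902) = 6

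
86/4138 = 43/2069  =  0.02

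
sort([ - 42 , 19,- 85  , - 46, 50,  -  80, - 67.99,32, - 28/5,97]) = [ - 85, - 80 , - 67.99, - 46, - 42, - 28/5,  19, 32, 50,97 ]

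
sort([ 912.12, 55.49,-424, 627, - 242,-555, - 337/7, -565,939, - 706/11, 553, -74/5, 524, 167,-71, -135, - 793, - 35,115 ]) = [ -793, - 565, - 555 ,  -  424,-242, -135,-71, -706/11, - 337/7, -35,  -  74/5, 55.49, 115, 167, 524, 553, 627, 912.12, 939 ] 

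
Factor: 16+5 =3^1*7^1 = 21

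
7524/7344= 209/204 = 1.02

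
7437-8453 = - 1016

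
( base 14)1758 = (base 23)7L8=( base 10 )4194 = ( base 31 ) 4B9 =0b1000001100010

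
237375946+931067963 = 1168443909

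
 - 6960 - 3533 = - 10493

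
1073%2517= 1073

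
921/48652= 921/48652 = 0.02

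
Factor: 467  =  467^1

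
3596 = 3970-374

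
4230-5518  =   - 1288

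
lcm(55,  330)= 330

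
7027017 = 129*54473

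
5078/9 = 5078/9 = 564.22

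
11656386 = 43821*266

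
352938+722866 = 1075804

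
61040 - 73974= - 12934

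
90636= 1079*84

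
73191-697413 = -624222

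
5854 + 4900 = 10754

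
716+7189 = 7905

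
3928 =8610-4682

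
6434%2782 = 870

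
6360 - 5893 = 467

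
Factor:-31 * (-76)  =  2356=2^2  *19^1*31^1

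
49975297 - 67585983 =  - 17610686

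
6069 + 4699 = 10768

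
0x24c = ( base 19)1BI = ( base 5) 4323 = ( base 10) 588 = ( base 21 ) 170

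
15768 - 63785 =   -  48017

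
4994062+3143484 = 8137546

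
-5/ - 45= 1/9 = 0.11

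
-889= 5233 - 6122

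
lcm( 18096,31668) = 126672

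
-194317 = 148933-343250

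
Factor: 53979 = 3^1*19^1*947^1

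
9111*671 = 6113481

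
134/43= 3 + 5/43  =  3.12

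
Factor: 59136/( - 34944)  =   - 22/13 = -  2^1*11^1*13^ ( - 1 )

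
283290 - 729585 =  - 446295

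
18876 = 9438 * 2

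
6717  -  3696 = 3021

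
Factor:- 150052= - 2^2*7^1*23^1*233^1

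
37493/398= 37493/398 = 94.20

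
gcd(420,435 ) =15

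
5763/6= 1921/2 = 960.50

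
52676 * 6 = 316056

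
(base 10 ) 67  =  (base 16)43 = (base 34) 1x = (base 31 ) 25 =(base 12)57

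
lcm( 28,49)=196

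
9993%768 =9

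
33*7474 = 246642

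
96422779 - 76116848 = 20305931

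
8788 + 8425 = 17213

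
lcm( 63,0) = 0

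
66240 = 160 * 414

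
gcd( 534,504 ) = 6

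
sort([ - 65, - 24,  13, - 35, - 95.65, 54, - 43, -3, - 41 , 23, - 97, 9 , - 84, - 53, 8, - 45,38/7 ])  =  [ - 97 , - 95.65, - 84, - 65, - 53,-45, - 43,  -  41,-35, - 24, - 3,38/7, 8 , 9,13, 23, 54 ]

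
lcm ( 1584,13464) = 26928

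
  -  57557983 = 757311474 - 814869457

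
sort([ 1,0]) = [ 0 , 1 ]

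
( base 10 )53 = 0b110101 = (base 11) 49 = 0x35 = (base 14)3b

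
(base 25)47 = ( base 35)32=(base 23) 4F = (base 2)1101011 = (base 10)107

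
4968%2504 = 2464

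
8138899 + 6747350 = 14886249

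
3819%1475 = 869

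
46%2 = 0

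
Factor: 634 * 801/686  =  3^2*7^ (-3) * 89^1 * 317^1  =  253917/343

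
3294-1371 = 1923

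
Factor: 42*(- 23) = - 966= -2^1*3^1*7^1*23^1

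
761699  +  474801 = 1236500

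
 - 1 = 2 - 3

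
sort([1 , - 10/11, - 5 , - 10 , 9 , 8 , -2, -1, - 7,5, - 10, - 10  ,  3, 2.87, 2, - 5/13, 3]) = [ - 10, - 10,-10, - 7,-5 , - 2, - 1,-10/11, - 5/13, 1,2,2.87,3,3, 5, 8 , 9 ] 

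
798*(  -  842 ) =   -  671916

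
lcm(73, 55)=4015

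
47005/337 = 139+162/337 = 139.48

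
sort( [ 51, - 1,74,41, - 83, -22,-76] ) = [  -  83, - 76,-22, - 1 , 41, 51,74 ] 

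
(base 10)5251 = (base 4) 1102003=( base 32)543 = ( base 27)75D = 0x1483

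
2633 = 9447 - 6814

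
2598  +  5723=8321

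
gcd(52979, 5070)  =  1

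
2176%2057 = 119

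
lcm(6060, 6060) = 6060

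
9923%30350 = 9923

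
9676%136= 20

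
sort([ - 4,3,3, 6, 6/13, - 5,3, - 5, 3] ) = [ - 5, - 5, - 4, 6/13, 3, 3,  3,  3,6 ] 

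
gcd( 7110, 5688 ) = 1422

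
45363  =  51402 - 6039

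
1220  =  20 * 61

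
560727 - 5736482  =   - 5175755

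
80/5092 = 20/1273 = 0.02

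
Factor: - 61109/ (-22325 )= 5^( - 2 ) *19^( - 1)*47^( - 1 )*53^1*1153^1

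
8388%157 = 67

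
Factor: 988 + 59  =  1047=3^1*349^1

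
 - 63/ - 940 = 63/940 = 0.07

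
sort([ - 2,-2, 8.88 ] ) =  [ - 2, -2,8.88 ] 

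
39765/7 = 39765/7   =  5680.71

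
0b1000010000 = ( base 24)m0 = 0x210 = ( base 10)528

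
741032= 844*878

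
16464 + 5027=21491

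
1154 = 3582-2428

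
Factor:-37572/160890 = - 202/865 = - 2^1 * 5^(  -  1)*101^1*173^( - 1)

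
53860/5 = 10772 = 10772.00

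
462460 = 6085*76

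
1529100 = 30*50970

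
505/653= 505/653  =  0.77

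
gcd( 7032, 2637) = 879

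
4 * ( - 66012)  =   - 264048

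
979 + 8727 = 9706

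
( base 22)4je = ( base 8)4500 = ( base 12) 1454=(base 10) 2368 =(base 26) 3D2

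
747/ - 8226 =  - 83/914 =- 0.09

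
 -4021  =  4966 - 8987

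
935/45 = 187/9=20.78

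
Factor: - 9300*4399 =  - 2^2*3^1* 5^2*31^1*53^1*83^1 = - 40910700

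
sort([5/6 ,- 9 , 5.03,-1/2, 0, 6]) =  [ -9 , - 1/2 , 0,5/6,5.03, 6]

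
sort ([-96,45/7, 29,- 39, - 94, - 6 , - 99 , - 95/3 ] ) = [ - 99,-96, -94, - 39,-95/3, -6, 45/7, 29 ]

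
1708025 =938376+769649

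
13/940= 13/940 =0.01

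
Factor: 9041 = 9041^1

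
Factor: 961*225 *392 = 84760200 = 2^3*3^2*5^2*7^2*31^2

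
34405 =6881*5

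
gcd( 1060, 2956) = 4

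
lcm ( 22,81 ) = 1782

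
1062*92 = 97704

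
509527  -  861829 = -352302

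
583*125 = 72875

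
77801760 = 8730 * 8912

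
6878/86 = 3439/43 = 79.98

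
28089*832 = 23370048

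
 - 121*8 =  - 968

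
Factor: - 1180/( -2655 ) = 4/9 = 2^2*3^( - 2)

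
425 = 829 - 404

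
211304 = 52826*4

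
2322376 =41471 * 56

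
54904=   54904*1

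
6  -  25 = - 19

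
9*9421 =84789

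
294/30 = 9+4/5  =  9.80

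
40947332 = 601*68132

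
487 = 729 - 242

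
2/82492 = 1/41246 = 0.00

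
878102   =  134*6553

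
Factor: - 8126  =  -2^1*17^1 *239^1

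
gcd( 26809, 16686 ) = 1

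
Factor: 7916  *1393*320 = 2^8 *5^1*7^1*199^1*1979^1 = 3528636160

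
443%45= 38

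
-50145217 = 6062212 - 56207429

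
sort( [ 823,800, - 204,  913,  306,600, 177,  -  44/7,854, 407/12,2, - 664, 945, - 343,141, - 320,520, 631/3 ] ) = [ - 664,- 343, - 320, - 204 , - 44/7, 2,407/12, 141, 177, 631/3,  306, 520, 600, 800, 823, 854,913, 945] 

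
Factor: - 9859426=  -2^1*31^1*159023^1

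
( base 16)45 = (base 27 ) 2F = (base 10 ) 69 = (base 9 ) 76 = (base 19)3C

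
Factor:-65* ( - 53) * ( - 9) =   -  3^2*5^1*13^1*53^1= - 31005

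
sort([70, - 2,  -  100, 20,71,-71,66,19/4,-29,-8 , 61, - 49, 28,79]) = [ - 100,-71, - 49, - 29,-8, - 2,19/4,20, 28, 61,  66, 70,71,79 ]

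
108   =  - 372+480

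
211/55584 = 211/55584=0.00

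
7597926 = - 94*(-80829 ) 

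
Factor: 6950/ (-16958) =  - 25/61 =-5^2*61^( - 1)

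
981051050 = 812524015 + 168527035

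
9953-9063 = 890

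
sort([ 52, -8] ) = [- 8, 52 ]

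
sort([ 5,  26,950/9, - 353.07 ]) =[ - 353.07, 5, 26 , 950/9] 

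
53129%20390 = 12349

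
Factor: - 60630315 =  - 3^1*5^1*421^1*9601^1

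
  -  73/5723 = -73/5723 = - 0.01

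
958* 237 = 227046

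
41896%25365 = 16531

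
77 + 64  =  141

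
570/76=7 + 1/2 = 7.50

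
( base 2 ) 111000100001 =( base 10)3617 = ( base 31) 3nl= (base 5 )103432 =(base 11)2799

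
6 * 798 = 4788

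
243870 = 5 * 48774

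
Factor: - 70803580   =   - 2^2*5^1 *181^1*19559^1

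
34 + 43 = 77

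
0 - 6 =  - 6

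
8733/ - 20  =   - 437  +  7/20  =  - 436.65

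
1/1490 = 1/1490 = 0.00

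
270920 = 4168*65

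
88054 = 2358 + 85696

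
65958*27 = 1780866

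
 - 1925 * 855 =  -1645875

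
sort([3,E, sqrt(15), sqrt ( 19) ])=[E  ,  3,sqrt( 15 ), sqrt(19 ) ] 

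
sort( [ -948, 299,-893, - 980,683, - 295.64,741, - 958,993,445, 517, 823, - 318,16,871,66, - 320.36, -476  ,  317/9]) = [ - 980, - 958,-948,-893,- 476,-320.36, - 318,- 295.64,16 , 317/9,66, 299,445,517,683,741, 823,871, 993 ] 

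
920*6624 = 6094080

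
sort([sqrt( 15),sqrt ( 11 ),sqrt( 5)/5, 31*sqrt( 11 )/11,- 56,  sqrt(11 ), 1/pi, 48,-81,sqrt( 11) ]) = [-81, - 56, 1/pi,sqrt( 5)/5, sqrt(11 ),sqrt( 11),sqrt(11),sqrt(15), 31*sqrt( 11) /11, 48] 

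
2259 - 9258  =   - 6999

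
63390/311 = 203 + 257/311 = 203.83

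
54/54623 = 54/54623 = 0.00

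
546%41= 13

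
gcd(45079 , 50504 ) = 1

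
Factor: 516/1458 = 86/243 = 2^1*3^ ( - 5) *43^1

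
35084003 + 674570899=709654902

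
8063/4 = 8063/4 = 2015.75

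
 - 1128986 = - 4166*271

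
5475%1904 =1667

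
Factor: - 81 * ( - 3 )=3^5=243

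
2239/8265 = 2239/8265 = 0.27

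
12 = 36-24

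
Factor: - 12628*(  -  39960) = 504614880= 2^5*3^3*5^1*7^1*11^1*37^1*41^1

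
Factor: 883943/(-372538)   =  -2^( - 1) * 17^ ( - 1) * 263^1 * 3361^1 * 10957^( - 1) 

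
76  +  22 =98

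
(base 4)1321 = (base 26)4h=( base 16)79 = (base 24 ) 51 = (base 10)121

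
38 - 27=11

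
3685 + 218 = 3903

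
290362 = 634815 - 344453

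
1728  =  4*432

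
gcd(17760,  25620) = 60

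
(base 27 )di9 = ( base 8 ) 23364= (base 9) 14610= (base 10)9972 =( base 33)956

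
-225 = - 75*3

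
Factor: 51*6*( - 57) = -17442 = -2^1*3^3 * 17^1*19^1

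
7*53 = 371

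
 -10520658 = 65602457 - 76123115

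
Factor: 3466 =2^1*1733^1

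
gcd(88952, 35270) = 2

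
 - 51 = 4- 55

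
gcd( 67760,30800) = 6160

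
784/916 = 196/229 =0.86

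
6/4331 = 6/4331 = 0.00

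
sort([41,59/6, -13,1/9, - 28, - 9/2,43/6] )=[ - 28, - 13, - 9/2,1/9, 43/6, 59/6, 41 ] 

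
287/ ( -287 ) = -1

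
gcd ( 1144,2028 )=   52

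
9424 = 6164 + 3260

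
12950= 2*6475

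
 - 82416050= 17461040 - 99877090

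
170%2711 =170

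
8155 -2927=5228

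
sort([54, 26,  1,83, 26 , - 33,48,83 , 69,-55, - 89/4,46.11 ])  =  [  -  55,-33, - 89/4,1,  26,  26,  46.11,48, 54,  69, 83,83]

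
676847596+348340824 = 1025188420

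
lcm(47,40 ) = 1880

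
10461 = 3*3487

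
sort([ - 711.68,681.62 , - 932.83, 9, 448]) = [ -932.83,-711.68,9,448,681.62]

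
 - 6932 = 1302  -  8234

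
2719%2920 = 2719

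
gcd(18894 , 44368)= 94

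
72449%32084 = 8281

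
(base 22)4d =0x65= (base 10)101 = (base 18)5B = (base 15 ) 6b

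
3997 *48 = 191856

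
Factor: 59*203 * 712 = 8527624 = 2^3*7^1*29^1*59^1*89^1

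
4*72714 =290856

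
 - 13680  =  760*( - 18)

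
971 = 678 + 293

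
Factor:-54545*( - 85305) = 3^1* 5^2 *11^2*47^1 * 10909^1 = 4652961225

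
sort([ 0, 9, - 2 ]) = [-2,0, 9 ] 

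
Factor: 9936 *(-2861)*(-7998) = 227358314208 = 2^5*3^4 * 23^1 * 31^1 * 43^1 * 2861^1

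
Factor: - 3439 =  - 19^1*181^1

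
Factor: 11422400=2^6 * 5^2 * 11^2*59^1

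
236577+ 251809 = 488386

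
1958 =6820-4862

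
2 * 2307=4614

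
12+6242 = 6254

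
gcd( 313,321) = 1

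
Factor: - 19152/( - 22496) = 63/74 = 2^(-1)*3^2 * 7^1*37^( - 1 ) 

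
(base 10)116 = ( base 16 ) 74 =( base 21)5b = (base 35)3B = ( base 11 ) a6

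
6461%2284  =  1893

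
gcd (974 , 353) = 1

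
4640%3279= 1361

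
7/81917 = 7/81917 = 0.00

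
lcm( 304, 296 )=11248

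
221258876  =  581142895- 359884019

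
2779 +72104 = 74883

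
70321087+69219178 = 139540265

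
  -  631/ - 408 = 631/408 = 1.55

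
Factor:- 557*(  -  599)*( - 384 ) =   -  128118912 = - 2^7 * 3^1*557^1*599^1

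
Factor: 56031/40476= 18677/13492 = 2^(- 2)*19^1*983^1 * 3373^ ( - 1 )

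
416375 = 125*3331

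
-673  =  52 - 725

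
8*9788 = 78304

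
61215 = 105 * 583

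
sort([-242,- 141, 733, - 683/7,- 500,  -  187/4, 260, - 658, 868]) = [ - 658, - 500,  -  242 ,-141,-683/7, - 187/4,  260,733,868 ]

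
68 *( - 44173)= - 3003764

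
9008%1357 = 866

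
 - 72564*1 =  - 72564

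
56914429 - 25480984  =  31433445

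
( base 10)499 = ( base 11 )414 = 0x1F3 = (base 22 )10f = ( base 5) 3444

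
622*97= 60334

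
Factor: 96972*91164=2^4 * 3^2  *71^1*107^1*8081^1 = 8840355408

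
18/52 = 9/26 = 0.35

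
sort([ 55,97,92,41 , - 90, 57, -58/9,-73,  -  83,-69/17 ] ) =[-90,  -  83,-73,-58/9, - 69/17, 41, 55, 57, 92, 97]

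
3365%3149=216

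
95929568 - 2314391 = 93615177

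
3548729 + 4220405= 7769134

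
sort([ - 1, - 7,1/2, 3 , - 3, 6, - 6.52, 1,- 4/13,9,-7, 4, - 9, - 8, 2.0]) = [ - 9, - 8, - 7, - 7, -6.52, - 3, - 1, - 4/13,  1/2, 1,2.0,3,  4,6,9] 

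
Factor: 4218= 2^1 *3^1*19^1 * 37^1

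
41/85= 41/85 = 0.48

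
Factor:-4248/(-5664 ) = 2^ ( - 2)*3^1 = 3/4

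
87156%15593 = 9191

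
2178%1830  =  348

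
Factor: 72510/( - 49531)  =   - 2^1*3^1*5^1*2417^1*49531^( - 1 )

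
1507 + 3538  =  5045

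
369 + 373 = 742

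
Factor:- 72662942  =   - 2^1*11^1*3302861^1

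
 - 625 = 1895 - 2520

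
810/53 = 810/53=15.28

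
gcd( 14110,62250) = 830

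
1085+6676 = 7761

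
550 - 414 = 136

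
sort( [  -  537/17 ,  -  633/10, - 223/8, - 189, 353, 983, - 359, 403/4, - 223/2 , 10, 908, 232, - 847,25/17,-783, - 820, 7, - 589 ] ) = [  -  847,  -  820 , -783, - 589, - 359, - 189,  -  223/2,- 633/10, - 537/17, - 223/8,25/17,7, 10,403/4, 232,353,908, 983]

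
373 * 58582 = 21851086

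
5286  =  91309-86023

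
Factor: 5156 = 2^2  *  1289^1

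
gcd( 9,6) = 3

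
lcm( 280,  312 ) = 10920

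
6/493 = 6/493 = 0.01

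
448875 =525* 855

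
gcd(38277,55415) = 1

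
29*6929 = 200941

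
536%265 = 6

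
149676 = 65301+84375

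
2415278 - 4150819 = -1735541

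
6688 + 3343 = 10031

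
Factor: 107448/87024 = 2^ ( - 1 )* 7^ ( - 2)*11^2 = 121/98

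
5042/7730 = 2521/3865= 0.65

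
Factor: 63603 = 3^2*37^1*191^1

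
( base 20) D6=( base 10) 266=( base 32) 8a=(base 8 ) 412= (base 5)2031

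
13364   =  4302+9062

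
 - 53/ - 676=53/676 = 0.08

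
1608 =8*201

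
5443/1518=3 + 889/1518 = 3.59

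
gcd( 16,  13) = 1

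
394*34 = 13396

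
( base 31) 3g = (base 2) 1101101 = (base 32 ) 3D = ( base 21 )54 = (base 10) 109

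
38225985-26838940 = 11387045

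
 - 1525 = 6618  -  8143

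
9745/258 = 37 + 199/258 = 37.77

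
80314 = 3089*26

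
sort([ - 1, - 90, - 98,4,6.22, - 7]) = [ - 98, - 90,-7,-1,4,6.22 ] 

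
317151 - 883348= - 566197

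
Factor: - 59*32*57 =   -  107616 = -2^5* 3^1*19^1*59^1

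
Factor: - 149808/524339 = -2^4*3^1*251^ (- 1) * 2089^( - 1 )*3121^1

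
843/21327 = 281/7109 = 0.04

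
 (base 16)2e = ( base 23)20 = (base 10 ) 46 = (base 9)51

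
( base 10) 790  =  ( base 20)1ja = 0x316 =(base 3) 1002021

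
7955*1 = 7955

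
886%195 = 106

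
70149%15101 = 9745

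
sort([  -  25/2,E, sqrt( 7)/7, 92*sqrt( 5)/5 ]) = [ - 25/2,sqrt ( 7)/7, E,92*sqrt( 5)/5] 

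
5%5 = 0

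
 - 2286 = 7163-9449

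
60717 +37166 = 97883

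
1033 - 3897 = -2864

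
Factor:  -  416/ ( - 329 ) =2^5*7^( - 1)*13^1*47^ ( - 1)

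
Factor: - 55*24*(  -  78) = 102960= 2^4 * 3^2 * 5^1*11^1*13^1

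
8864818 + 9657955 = 18522773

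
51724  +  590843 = 642567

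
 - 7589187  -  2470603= -10059790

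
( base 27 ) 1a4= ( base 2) 1111101011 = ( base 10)1003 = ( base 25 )1F3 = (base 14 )519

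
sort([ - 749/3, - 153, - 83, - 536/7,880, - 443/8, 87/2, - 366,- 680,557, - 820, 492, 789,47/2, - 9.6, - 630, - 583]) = [  -  820, - 680, - 630,-583, - 366, - 749/3, - 153,  -  83, -536/7, - 443/8,  -  9.6, 47/2, 87/2,492,  557, 789 , 880]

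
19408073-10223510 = 9184563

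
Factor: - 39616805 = - 5^1*19^1*417019^1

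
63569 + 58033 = 121602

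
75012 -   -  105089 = 180101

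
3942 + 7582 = 11524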